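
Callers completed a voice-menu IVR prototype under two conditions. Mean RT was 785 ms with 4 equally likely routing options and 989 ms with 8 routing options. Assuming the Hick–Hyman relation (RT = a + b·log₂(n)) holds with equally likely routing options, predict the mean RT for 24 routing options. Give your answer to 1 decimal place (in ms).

1312.3 ms

Solve the two-equation system in a and b:
  b = (989 − 785) / (log₂ 8 − log₂ 4) = 204 / (3 − 2) = 204.000 ms/bit
  a = 785 − 204.000 × 2 = 377.000 ms
Then RT(24) = 377.000 + 204.000 × log₂ 24 = 377.000 + 204.000 × 4.5850 ≈ 1312.332 ms.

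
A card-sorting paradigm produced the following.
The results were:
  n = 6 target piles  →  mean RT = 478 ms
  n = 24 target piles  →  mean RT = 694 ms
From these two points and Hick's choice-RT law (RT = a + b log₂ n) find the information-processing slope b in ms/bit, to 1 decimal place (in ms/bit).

108.0 ms/bit

b = (RT₂ − RT₁)/(log₂ n₂ − log₂ n₁) = (694 − 478)/(4.5850 − 2.5850) = 108.000 ms/bit.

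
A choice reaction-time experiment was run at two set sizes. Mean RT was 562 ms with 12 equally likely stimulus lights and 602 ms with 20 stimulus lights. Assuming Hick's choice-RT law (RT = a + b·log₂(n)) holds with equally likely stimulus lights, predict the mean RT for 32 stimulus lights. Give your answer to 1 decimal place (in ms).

638.8 ms

Solve the two-equation system in a and b:
  b = (602 − 562) / (log₂ 20 − log₂ 12) = 40 / (4.3219 − 3.5850) = 54.277 ms/bit
  a = 562 − 54.277 × 3.5850 = 367.420 ms
Then RT(32) = 367.420 + 54.277 × log₂ 32 = 367.420 + 54.277 × 5 ≈ 638.803 ms.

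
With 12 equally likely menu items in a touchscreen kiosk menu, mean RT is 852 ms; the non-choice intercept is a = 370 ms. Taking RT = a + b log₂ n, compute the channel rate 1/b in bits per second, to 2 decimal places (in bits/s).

7.44 bits/s

Choice component = 852 − 370 = 482 ms over log₂(12) = 3.5850 bits.
b = 482 / 3.5850 = 134.450 ms/bit, so 1/b = 7.438 bits/s.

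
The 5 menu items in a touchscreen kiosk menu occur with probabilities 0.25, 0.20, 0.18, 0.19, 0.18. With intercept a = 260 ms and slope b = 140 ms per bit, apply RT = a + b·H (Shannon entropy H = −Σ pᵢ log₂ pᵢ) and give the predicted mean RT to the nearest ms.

H = 0.25·log₂(1/0.25) + 0.20·log₂(1/0.20) + 0.18·log₂(1/0.18) + 0.19·log₂(1/0.19) + 0.18·log₂(1/0.18) = 2.3102 bits.
RT = 260 + 140 × 2.3102 = 583.43 ms.

583 ms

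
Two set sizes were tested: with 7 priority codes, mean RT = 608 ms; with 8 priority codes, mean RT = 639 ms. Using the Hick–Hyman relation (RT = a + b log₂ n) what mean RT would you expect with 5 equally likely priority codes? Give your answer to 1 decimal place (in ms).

With log₂ n on the abscissa the relation is linear; from the two conditions:
  b = (639 − 608) / (log₂ 8 − log₂ 7) = 31 / (3 − 2.8074) = 160.918 ms/bit
  a = 608 − 160.918 × 2.8074 = 156.247 ms
Then RT(5) = 156.247 + 160.918 × log₂ 5 = 156.247 + 160.918 × 2.3219 ≈ 529.886 ms.

529.9 ms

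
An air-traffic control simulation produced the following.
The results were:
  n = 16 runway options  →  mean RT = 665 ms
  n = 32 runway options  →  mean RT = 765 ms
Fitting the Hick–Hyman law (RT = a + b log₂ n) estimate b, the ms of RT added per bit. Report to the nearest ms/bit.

b = (RT₂ − RT₁)/(log₂ n₂ − log₂ n₁) = (765 − 665)/(5 − 4) = 100 ms/bit.

100 ms/bit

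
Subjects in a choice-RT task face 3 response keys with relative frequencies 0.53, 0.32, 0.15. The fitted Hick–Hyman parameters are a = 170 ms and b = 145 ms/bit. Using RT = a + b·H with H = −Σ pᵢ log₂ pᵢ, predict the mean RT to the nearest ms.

376 ms

Entropy contributions −pᵢ log₂ pᵢ: 0.4854, 0.5260, 0.4105; sum H = 1.4220 bits.
RT = a + bH = 170 + 145·1.4220 = 376.19 ms.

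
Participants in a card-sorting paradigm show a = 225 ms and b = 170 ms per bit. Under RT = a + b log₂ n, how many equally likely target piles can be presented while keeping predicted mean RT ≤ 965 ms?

Information budget: (965 − 225)/170 = 4.3529 bits, so n ≤ 2^4.3529 = 20.435 → at most 20.

20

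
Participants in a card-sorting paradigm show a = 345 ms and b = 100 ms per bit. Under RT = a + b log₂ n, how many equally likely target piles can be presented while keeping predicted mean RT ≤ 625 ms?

6

Set 345 + 100·log₂ n ≤ 625 → log₂ n ≤ (625 − 345)/100 = 2.8000.
So n ≤ 2^2.8000 = 6.964; the largest integer n is 6.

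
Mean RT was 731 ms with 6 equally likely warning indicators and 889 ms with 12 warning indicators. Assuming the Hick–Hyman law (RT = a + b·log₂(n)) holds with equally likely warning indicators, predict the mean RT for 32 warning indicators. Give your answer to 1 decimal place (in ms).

1112.6 ms

With log₂ n on the abscissa the relation is linear; from the two conditions:
  b = (889 − 731) / (log₂ 12 − log₂ 6) = 158 / (3.5850 − 2.5850) = 158.000 ms/bit
  a = 731 − 158.000 × 2.5850 = 322.576 ms
Then RT(32) = 322.576 + 158.000 × log₂ 32 = 322.576 + 158.000 × 5 ≈ 1112.576 ms.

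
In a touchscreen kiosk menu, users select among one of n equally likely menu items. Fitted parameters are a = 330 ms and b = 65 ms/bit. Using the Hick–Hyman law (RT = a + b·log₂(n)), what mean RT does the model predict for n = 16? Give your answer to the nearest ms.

log₂(16) = 4 bits, so RT = 330 + 65 × 4 ≈ 590.000 ms.

590 ms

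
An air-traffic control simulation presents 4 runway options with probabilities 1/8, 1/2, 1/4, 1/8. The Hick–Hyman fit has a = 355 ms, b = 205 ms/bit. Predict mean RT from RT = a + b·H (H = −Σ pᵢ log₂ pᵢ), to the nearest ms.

714 ms

Each term −pᵢ log₂ pᵢ: 0.125·3 + 0.5·1 + 0.25·2 + 0.125·3; summed, H = 1.750 bits.
Mean RT = a + bH = 355 + 205·1.750 = 713.75 ms.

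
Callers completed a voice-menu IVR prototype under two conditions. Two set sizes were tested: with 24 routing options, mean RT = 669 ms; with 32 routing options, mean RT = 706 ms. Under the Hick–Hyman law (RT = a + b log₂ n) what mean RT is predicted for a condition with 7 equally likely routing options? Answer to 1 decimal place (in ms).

RT is linear in log₂ n, so two points fix the line:
  b = (706 − 669) / (log₂ 32 − log₂ 24) = 37 / (5 − 4.5850) = 89.149 ms/bit
  a = 669 − 89.149 × 4.5850 = 260.257 ms
Then RT(7) = 260.257 + 89.149 × log₂ 7 = 260.257 + 89.149 × 2.8074 ≈ 510.529 ms.

510.5 ms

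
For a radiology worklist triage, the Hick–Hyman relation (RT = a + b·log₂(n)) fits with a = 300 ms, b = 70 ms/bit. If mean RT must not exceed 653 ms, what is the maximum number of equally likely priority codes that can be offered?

32

70·log₂ n ≤ 653 − 300 = 353, giving log₂ n ≤ 5.0429 and n ≤ 32.965. The largest whole number is 32.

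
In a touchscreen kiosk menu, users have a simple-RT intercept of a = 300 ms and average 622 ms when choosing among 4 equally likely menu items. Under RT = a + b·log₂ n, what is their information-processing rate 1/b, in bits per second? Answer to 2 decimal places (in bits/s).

b = (622 − 300)/log₂ 4 = 322/2 = 161.000 ms per bit = 0.16100 s/bit; the reciprocal is 6.211 bits/s.

6.21 bits/s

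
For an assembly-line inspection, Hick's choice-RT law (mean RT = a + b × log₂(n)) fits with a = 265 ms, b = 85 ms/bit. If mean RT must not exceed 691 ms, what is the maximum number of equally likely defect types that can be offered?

32

85·log₂ n ≤ 691 − 265 = 426, giving log₂ n ≤ 5.0118 and n ≤ 32.262. The largest whole number is 32.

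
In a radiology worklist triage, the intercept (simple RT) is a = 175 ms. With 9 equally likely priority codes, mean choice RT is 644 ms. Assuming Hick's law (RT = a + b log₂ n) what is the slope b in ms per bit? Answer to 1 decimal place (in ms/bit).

148.0 ms/bit

9 alternatives carry log₂ 9 = 3.1699 bits; the choice cost is 644 − 175 = 469 ms, so b = 469/3.1699 = 147.953 ms/bit.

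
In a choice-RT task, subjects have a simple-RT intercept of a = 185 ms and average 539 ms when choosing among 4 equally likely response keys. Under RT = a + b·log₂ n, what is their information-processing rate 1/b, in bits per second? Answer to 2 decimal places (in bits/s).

Choice component = 539 − 185 = 354 ms over log₂(4) = 2 bits.
b = 354 / 2 = 177.000 ms/bit, so 1/b = 5.650 bits/s.

5.65 bits/s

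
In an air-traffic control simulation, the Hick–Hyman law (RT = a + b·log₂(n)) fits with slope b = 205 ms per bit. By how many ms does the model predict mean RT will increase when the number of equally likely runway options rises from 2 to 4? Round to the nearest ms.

205 ms

The intercept a cancels: ΔRT = b·(log₂ n₂ − log₂ n₁) = b·log₂(n₂/n₁).
log₂(4) − log₂(2) = log₂(4/2) = log₂(2) = 1.
ΔRT = 205 × 1.0000 = 205.000 ms.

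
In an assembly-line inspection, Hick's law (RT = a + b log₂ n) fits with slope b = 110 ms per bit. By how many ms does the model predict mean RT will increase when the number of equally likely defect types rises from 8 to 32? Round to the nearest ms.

ΔRT = (a + b log₂ n₂) − (a + b log₂ n₁) = b·(log₂ n₂ − log₂ n₁).
log₂(32) − log₂(8) = log₂(32/8) = log₂(4) = 2.
ΔRT = 110 × 2.0000 = 220.000 ms.

220 ms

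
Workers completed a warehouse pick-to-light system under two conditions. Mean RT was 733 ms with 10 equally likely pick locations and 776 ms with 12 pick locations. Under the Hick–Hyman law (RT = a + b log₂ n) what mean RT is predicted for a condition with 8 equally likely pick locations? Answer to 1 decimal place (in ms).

680.4 ms

Fit slope and intercept:
  b = (776 − 733) / (log₂ 12 − log₂ 10) = 43 / (3.5850 − 3.3219) = 163.477 ms/bit
  a = 733 − 163.477 × 3.3219 = 189.942 ms
Then RT(8) = 189.942 + 163.477 × log₂ 8 = 189.942 + 163.477 × 3 ≈ 680.372 ms.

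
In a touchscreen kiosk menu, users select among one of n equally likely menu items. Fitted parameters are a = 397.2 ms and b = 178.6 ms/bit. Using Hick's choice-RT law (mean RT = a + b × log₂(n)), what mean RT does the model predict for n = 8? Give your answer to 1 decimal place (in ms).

933.0 ms

log₂(8) = 3 bits, so RT = 397.2 + 178.6 × 3 ≈ 933.000 ms.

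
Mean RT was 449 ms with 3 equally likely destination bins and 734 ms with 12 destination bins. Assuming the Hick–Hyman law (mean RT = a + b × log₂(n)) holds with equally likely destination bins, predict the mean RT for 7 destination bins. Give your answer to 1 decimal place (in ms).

With log₂ n on the abscissa the relation is linear; from the two conditions:
  b = (734 − 449) / (log₂ 12 − log₂ 3) = 285 / (3.5850 − 1.5850) = 142.500 ms/bit
  a = 449 − 142.500 × 1.5850 = 223.143 ms
Then RT(7) = 223.143 + 142.500 × log₂ 7 = 223.143 + 142.500 × 2.8074 ≈ 623.191 ms.

623.2 ms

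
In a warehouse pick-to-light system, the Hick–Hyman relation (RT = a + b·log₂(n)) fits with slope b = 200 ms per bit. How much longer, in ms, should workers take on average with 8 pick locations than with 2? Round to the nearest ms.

ΔRT = (a + b log₂ n₂) − (a + b log₂ n₁) = b·(log₂ n₂ − log₂ n₁).
log₂(8) − log₂(2) = log₂(8/2) = log₂(4) = 2.
ΔRT = 200 × 2.0000 = 400.000 ms.

400 ms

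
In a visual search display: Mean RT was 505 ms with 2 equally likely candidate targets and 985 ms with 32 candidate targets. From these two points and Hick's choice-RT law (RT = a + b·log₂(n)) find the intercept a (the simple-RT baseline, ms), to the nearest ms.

Slope: b = (985 − 505) / (log₂ 32 − log₂ 2) = 480/4.0000 = 120 ms/bit.
Intercept: a = 505 − 120·log₂(2) = 385.000 ms.

385 ms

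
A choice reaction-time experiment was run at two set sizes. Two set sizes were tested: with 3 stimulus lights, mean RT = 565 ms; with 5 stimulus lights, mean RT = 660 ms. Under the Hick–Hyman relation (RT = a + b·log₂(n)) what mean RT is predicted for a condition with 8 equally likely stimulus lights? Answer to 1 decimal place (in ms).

747.4 ms

With log₂ n on the abscissa the relation is linear; from the two conditions:
  b = (660 − 565) / (log₂ 5 − log₂ 3) = 95 / (2.3219 − 1.5850) = 128.907 ms/bit
  a = 565 − 128.907 × 1.5850 = 360.687 ms
Then RT(8) = 360.687 + 128.907 × log₂ 8 = 360.687 + 128.907 × 3 ≈ 747.408 ms.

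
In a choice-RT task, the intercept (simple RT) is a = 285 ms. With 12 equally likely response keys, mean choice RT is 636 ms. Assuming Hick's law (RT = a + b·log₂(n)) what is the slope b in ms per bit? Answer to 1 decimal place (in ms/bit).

12 alternatives carry log₂ 12 = 3.5850 bits; the choice cost is 636 − 285 = 351 ms, so b = 351/3.5850 = 97.909 ms/bit.

97.9 ms/bit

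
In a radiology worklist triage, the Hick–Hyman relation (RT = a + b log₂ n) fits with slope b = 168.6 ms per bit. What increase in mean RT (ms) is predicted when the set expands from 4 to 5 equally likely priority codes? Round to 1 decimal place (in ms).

54.3 ms

Only the slope matters, since a is common to both: ΔRT = b·log₂(n₂/n₁).
log₂(5) − log₂(4) = 2.3219 − 2 = 0.3219.
ΔRT = 168.6 × 0.3219 = 54.277 ms.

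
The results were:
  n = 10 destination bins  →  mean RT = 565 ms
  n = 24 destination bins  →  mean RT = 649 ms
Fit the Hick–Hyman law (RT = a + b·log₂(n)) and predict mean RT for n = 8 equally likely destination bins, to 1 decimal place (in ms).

543.6 ms

Solve the two-equation system in a and b:
  b = (649 − 565) / (log₂ 24 − log₂ 10) = 84 / (4.5850 − 3.3219) = 66.507 ms/bit
  a = 565 − 66.507 × 3.3219 = 344.070 ms
Then RT(8) = 344.070 + 66.507 × log₂ 8 = 344.070 + 66.507 × 3 ≈ 543.590 ms.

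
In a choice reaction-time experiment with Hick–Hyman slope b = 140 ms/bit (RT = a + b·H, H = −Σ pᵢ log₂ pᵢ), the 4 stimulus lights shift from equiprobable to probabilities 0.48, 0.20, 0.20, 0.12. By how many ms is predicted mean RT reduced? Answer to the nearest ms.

The RT saving is b·ΔH. Equiprobable H₀ = log₂(4) = 2.0000 bits; with the given probabilities H = 1.8041 bits.
b·(H₀ − H) = 140 × (2.0000 − 1.8041) = 27.42 ms.

27 ms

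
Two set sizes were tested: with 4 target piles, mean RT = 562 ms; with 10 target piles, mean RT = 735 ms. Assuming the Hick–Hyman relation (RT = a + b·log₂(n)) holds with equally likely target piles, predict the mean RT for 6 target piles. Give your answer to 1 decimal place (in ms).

638.6 ms

Solve the two-equation system in a and b:
  b = (735 − 562) / (log₂ 10 − log₂ 4) = 173 / (3.3219 − 2) = 130.869 ms/bit
  a = 562 − 130.869 × 2 = 300.261 ms
Then RT(6) = 300.261 + 130.869 × log₂ 6 = 300.261 + 130.869 × 2.5850 ≈ 638.554 ms.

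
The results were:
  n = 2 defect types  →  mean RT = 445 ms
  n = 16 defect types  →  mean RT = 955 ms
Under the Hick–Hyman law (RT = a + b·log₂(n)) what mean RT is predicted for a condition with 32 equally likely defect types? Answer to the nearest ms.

With log₂ n on the abscissa the relation is linear; from the two conditions:
  b = (955 − 445) / (log₂ 16 − log₂ 2) = 510 / (4 − 1) = 170 ms/bit
  a = 445 − 170 × 1 = 275 ms
Then RT(32) = 275 + 170 × log₂ 32 = 275 + 170 × 5 ≈ 1125.000 ms.

1125 ms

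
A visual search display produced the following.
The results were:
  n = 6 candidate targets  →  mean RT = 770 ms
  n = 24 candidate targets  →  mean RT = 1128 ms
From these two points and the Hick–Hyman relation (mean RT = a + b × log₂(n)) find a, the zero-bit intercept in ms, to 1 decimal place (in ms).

307.3 ms

The slope on a log₂ axis is (1128 − 770) / (4.5850 − 2.5850) = 179.000 ms/bit.
a = RT₁ − b·log₂ n₁ = 770 − 179.000 × 2.5850 = 307.292 ms.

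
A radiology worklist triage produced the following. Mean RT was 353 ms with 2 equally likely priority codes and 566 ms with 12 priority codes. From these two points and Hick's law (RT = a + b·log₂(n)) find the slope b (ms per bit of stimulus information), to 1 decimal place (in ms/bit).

b = (RT₂ − RT₁)/(log₂ n₂ − log₂ n₁) = (566 − 353)/(3.5850 − 1) = 82.400 ms/bit.

82.4 ms/bit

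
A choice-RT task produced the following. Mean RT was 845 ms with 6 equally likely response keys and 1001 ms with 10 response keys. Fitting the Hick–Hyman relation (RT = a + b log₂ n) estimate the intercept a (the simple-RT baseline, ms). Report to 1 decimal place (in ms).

297.8 ms

The slope on a log₂ axis is (1001 − 845) / (3.3219 − 2.5850) = 211.679 ms/bit.
a = RT₁ − b·log₂ n₁ = 845 − 211.679 × 2.5850 = 297.818 ms.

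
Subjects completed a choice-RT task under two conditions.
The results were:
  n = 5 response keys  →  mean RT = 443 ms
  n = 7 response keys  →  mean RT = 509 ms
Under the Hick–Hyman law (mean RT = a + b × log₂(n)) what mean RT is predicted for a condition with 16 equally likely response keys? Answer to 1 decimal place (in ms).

671.2 ms

Solve the two-equation system in a and b:
  b = (509 − 443) / (log₂ 7 − log₂ 5) = 66 / (2.8074 − 2.3219) = 135.963 ms/bit
  a = 443 − 135.963 × 2.3219 = 127.304 ms
Then RT(16) = 127.304 + 135.963 × log₂ 16 = 127.304 + 135.963 × 4 ≈ 671.155 ms.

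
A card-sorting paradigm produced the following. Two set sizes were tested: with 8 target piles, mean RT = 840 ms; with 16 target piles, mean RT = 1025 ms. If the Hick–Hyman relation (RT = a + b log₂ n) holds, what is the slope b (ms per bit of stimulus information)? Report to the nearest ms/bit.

185 ms/bit

The slope on a log₂ axis is (1025 − 840) / (4 − 3) = 185 ms/bit.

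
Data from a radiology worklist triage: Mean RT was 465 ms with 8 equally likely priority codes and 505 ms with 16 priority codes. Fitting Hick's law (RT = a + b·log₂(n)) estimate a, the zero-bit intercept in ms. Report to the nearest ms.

345 ms

The slope on a log₂ axis is (505 − 465) / (4 − 3) = 40 ms/bit.
Intercept: a = 465 − 40·log₂(8) = 345.000 ms.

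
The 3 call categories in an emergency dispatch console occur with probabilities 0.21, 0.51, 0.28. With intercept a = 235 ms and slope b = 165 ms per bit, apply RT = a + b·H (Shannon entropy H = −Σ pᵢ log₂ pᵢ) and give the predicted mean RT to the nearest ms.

480 ms

Entropy contributions −pᵢ log₂ pᵢ: 0.4728, 0.4954, 0.5142; sum H = 1.4825 bits.
RT = a + bH = 235 + 165·1.4825 = 479.61 ms.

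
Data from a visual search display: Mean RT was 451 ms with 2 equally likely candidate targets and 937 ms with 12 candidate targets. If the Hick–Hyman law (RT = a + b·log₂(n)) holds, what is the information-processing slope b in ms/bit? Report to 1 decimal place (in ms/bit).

b = (RT₂ − RT₁)/(log₂ n₂ − log₂ n₁) = (937 − 451)/(3.5850 − 1) = 188.010 ms/bit.

188.0 ms/bit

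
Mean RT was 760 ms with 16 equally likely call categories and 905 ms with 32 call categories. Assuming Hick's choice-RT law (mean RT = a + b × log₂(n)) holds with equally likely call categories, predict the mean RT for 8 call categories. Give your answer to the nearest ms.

615 ms

RT is linear in log₂ n, so two points fix the line:
  b = (905 − 760) / (log₂ 32 − log₂ 16) = 145 / (5 − 4) = 145 ms/bit
  a = 760 − 145 × 4 = 180 ms
Then RT(8) = 180 + 145 × log₂ 8 = 180 + 145 × 3 ≈ 615.000 ms.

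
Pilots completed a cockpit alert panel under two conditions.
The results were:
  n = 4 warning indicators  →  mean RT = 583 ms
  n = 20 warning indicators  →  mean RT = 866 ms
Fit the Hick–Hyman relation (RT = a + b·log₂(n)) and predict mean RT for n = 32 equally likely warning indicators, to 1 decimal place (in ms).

RT is linear in log₂ n, so two points fix the line:
  b = (866 − 583) / (log₂ 20 − log₂ 4) = 283 / (4.3219 − 2) = 121.881 ms/bit
  a = 583 − 121.881 × 2 = 339.237 ms
Then RT(32) = 339.237 + 121.881 × log₂ 32 = 339.237 + 121.881 × 5 ≈ 948.644 ms.

948.6 ms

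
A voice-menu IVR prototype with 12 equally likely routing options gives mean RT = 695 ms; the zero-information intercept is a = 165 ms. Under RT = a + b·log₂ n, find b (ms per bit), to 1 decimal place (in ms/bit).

147.8 ms/bit

12 alternatives carry log₂ 12 = 3.5850 bits; the choice cost is 695 − 165 = 530 ms, so b = 530/3.5850 = 147.840 ms/bit.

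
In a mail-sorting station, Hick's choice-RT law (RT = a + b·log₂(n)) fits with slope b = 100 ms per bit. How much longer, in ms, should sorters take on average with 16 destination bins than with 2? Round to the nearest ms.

ΔRT = (a + b log₂ n₂) − (a + b log₂ n₁) = b·(log₂ n₂ − log₂ n₁).
log₂(16) − log₂(2) = log₂(16/2) = log₂(8) = 3.
ΔRT = 100 × 3.0000 = 300.000 ms.

300 ms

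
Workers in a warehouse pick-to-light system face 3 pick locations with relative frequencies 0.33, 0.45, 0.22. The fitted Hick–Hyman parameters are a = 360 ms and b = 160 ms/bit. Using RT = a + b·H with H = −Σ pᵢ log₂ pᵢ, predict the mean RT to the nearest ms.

H = 0.33·log₂(1/0.33) + 0.45·log₂(1/0.45) + 0.22·log₂(1/0.22) = 1.5268 bits.
RT = 360 + 160 × 1.5268 = 604.29 ms.

604 ms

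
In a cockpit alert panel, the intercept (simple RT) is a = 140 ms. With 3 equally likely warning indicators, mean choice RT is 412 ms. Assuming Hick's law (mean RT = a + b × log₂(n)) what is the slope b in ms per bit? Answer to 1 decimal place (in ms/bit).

3 alternatives carry log₂ 3 = 1.5850 bits; the choice cost is 412 − 140 = 272 ms, so b = 272/1.5850 = 171.613 ms/bit.

171.6 ms/bit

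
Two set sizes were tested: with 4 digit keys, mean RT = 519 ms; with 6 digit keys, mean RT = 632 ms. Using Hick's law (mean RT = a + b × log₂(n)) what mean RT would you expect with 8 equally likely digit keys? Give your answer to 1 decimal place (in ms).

712.2 ms

RT is linear in log₂ n, so two points fix the line:
  b = (632 − 519) / (log₂ 6 − log₂ 4) = 113 / (2.5850 − 2) = 193.175 ms/bit
  a = 519 − 193.175 × 2 = 132.650 ms
Then RT(8) = 132.650 + 193.175 × log₂ 8 = 132.650 + 193.175 × 3 ≈ 712.175 ms.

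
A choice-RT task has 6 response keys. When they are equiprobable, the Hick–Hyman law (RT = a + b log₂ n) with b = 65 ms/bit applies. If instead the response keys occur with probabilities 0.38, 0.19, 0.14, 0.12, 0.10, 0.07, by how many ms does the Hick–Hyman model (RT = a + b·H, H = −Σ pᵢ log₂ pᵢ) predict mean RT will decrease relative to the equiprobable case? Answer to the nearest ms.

Equiprobable entropy H₀ = log₂ 6 = 2.5850 bits.
Skewed entropy H = −Σ pᵢ log₂ pᵢ = 2.3506 bits.
ΔRT = b·(H₀ − H) = 65 × 0.2344 = 15.23 ms.

15 ms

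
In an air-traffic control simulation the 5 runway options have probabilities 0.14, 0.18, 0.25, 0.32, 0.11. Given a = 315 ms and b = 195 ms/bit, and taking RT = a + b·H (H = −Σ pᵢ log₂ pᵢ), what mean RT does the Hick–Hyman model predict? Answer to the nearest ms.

748 ms

Entropy contributions −pᵢ log₂ pᵢ: 0.3971, 0.4453, 0.5000, 0.5260, 0.3503; sum H = 2.2187 bits.
RT = a + bH = 315 + 195·2.2187 = 747.65 ms.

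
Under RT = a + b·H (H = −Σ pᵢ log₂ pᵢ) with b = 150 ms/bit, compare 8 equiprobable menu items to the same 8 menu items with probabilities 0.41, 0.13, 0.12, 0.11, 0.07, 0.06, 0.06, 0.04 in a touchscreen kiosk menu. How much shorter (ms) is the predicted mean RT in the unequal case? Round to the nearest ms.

65 ms

The RT saving is b·ΔH. Equiprobable H₀ = log₂(8) = 3.0000 bits; with the given probabilities H = 2.5688 bits.
b·(H₀ − H) = 150 × (3.0000 − 2.5688) = 64.69 ms.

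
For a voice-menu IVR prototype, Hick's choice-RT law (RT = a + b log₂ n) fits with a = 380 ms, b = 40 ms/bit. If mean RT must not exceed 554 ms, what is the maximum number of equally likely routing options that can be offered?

Information budget: (554 − 380)/40 = 4.3500 bits, so n ≤ 2^4.3500 = 20.393 → at most 20.

20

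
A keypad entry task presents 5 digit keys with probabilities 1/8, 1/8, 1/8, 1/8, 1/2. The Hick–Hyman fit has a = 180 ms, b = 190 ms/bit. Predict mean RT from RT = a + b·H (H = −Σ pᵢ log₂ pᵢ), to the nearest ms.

560 ms

Each term −pᵢ log₂ pᵢ: 0.125·3 + 0.125·3 + 0.125·3 + 0.125·3 + 0.5·1; summed, H = 2.000 bits.
Mean RT = a + bH = 180 + 190·2.000 = 560.00 ms.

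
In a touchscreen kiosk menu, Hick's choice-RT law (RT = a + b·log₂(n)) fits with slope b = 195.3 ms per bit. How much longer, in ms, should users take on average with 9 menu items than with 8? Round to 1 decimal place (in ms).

ΔRT = (a + b log₂ n₂) − (a + b log₂ n₁) = b·(log₂ n₂ − log₂ n₁).
log₂(9) − log₂(8) = 3.1699 − 3 = 0.1699.
ΔRT = 195.3 × 0.1699 = 33.186 ms.

33.2 ms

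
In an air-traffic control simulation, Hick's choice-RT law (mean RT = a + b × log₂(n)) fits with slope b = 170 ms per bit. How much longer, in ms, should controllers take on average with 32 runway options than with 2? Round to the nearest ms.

680 ms

The intercept a cancels: ΔRT = b·(log₂ n₂ − log₂ n₁) = b·log₂(n₂/n₁).
log₂(32) − log₂(2) = log₂(32/2) = log₂(16) = 4.
ΔRT = 170 × 4.0000 = 680.000 ms.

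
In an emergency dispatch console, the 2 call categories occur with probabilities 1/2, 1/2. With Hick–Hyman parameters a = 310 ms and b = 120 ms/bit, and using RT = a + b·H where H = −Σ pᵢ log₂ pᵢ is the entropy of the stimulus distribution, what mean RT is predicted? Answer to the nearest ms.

430 ms

Each term −pᵢ log₂ pᵢ: 0.5·1 + 0.5·1; summed, H = 1.000 bits.
Mean RT = a + bH = 310 + 120·1.000 = 430.00 ms.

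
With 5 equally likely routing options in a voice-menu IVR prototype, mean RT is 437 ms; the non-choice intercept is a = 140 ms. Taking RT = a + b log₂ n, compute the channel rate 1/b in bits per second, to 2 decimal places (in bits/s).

7.82 bits/s

b = (437 − 140)/log₂ 5 = 297/2.3219 = 127.911 ms per bit = 0.12791 s/bit; the reciprocal is 7.818 bits/s.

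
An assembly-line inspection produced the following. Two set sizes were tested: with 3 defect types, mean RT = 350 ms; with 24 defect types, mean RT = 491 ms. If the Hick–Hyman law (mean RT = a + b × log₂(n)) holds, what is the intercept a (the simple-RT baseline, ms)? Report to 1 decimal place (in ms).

275.5 ms

The slope on a log₂ axis is (491 − 350) / (4.5850 − 1.5850) = 47.000 ms/bit.
Intercept: a = 350 − 47.000·log₂(3) = 275.507 ms.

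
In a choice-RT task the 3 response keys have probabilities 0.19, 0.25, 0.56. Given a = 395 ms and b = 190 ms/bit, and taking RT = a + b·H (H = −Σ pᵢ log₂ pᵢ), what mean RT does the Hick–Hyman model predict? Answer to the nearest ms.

665 ms

H = 0.19·log₂(1/0.19) + 0.25·log₂(1/0.25) + 0.56·log₂(1/0.56) = 1.4237 bits.
RT = 395 + 190 × 1.4237 = 665.50 ms.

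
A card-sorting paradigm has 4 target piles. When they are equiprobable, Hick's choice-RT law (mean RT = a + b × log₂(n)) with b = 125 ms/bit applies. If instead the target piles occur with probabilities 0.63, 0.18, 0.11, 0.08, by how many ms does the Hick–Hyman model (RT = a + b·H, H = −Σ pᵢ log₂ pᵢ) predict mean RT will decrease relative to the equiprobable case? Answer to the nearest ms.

Equiprobable entropy H₀ = log₂ 4 = 2.0000 bits.
Skewed entropy H = −Σ pᵢ log₂ pᵢ = 1.5070 bits.
ΔRT = b·(H₀ − H) = 125 × 0.4930 = 61.62 ms.

62 ms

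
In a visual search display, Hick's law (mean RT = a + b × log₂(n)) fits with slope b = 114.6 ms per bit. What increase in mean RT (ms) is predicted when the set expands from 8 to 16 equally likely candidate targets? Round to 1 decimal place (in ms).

114.6 ms

Only the slope matters, since a is common to both: ΔRT = b·log₂(n₂/n₁).
log₂(16) − log₂(8) = log₂(16/8) = log₂(2) = 1.
ΔRT = 114.6 × 1.0000 = 114.600 ms.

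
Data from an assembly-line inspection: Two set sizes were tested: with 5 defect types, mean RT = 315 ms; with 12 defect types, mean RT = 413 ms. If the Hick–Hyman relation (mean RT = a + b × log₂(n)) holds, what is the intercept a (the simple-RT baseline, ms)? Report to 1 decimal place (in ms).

134.8 ms

The slope on a log₂ axis is (413 − 315) / (3.5850 − 2.3219) = 77.591 ms/bit.
Intercept: a = 315 − 77.591·log₂(5) = 134.839 ms.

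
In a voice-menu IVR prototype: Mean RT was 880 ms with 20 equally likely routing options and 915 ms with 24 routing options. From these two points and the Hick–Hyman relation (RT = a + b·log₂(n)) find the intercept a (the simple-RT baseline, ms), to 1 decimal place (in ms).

The slope on a log₂ axis is (915 − 880) / (4.5850 − 4.3219) = 133.062 ms/bit.
Intercept: a = 880 − 133.062·log₂(20) = 304.914 ms.

304.9 ms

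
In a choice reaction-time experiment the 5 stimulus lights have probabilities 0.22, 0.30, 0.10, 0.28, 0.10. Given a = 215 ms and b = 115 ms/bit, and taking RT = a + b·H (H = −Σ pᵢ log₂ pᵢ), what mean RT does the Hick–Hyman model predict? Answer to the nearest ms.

H = 0.22·log₂(1/0.22) + 0.30·log₂(1/0.30) + 0.10·log₂(1/0.10) + 0.28·log₂(1/0.28) + 0.10·log₂(1/0.10) = 2.1803 bits.
RT = 215 + 115 × 2.1803 = 465.73 ms.

466 ms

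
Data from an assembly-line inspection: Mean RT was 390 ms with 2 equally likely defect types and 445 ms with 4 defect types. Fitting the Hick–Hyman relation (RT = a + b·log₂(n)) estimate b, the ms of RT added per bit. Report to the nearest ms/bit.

Slope: b = (445 − 390) / (log₂ 4 − log₂ 2) = 55/1.0000 = 55 ms/bit.

55 ms/bit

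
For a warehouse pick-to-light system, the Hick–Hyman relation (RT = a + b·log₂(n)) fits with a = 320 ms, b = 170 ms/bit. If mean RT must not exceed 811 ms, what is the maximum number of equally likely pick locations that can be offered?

7

Set 320 + 170·log₂ n ≤ 811 → log₂ n ≤ (811 − 320)/170 = 2.8882.
So n ≤ 2^2.8882 = 7.404; the largest integer n is 7.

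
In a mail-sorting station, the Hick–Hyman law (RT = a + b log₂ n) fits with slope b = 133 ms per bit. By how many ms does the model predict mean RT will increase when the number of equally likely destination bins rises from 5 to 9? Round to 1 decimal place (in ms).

112.8 ms

ΔRT = (a + b log₂ n₂) − (a + b log₂ n₁) = b·(log₂ n₂ − log₂ n₁).
log₂(9) − log₂(5) = 3.1699 − 2.3219 = 0.8480.
ΔRT = 133 × 0.8480 = 112.784 ms.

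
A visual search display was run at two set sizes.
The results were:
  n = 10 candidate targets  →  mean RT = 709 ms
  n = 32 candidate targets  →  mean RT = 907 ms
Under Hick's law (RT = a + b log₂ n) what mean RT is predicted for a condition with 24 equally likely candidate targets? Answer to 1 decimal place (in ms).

858.0 ms

Solve the two-equation system in a and b:
  b = (907 − 709) / (log₂ 32 − log₂ 10) = 198 / (5 − 3.3219) = 117.993 ms/bit
  a = 709 − 117.993 × 3.3219 = 317.037 ms
Then RT(24) = 317.037 + 117.993 × log₂ 24 = 317.037 + 117.993 × 4.5850 ≈ 858.029 ms.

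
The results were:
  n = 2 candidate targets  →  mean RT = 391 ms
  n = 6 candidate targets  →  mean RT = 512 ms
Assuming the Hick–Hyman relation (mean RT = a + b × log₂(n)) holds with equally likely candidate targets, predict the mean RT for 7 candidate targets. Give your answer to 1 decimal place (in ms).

With log₂ n on the abscissa the relation is linear; from the two conditions:
  b = (512 − 391) / (log₂ 6 − log₂ 2) = 121 / (2.5850 − 1) = 76.343 ms/bit
  a = 391 − 76.343 × 1 = 314.657 ms
Then RT(7) = 314.657 + 76.343 × log₂ 7 = 314.657 + 76.343 × 2.8074 ≈ 528.978 ms.

529.0 ms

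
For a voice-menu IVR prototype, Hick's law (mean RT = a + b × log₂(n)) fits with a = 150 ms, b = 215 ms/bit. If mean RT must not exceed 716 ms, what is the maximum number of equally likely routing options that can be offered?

215·log₂ n ≤ 716 − 150 = 566, giving log₂ n ≤ 2.6326 and n ≤ 6.201. The largest whole number is 6.

6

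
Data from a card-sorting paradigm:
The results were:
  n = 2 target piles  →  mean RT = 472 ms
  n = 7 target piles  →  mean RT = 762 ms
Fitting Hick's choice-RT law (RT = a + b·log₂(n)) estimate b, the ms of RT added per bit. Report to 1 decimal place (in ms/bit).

160.5 ms/bit

b = (RT₂ − RT₁)/(log₂ n₂ − log₂ n₁) = (762 − 472)/(2.8074 − 1) = 160.455 ms/bit.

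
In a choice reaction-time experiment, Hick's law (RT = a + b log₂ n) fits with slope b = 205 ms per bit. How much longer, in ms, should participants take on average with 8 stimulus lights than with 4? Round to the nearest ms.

ΔRT = (a + b log₂ n₂) − (a + b log₂ n₁) = b·(log₂ n₂ − log₂ n₁).
log₂(8) − log₂(4) = log₂(8/4) = log₂(2) = 1.
ΔRT = 205 × 1.0000 = 205.000 ms.

205 ms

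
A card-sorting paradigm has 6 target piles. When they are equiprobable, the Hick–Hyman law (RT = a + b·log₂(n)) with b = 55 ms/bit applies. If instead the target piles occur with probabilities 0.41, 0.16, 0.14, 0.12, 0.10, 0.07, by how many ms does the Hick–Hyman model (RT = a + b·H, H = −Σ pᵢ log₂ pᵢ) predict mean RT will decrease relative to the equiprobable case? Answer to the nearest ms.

15 ms

Equiprobable entropy H₀ = log₂ 6 = 2.5850 bits.
Skewed entropy H = −Σ pᵢ log₂ pᵢ = 2.3153 bits.
ΔRT = b·(H₀ − H) = 55 × 0.2696 = 14.83 ms.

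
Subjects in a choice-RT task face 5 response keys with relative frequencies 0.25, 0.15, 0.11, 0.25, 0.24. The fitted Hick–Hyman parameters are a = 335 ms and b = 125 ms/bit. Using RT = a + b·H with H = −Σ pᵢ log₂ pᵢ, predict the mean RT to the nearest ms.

617 ms

Entropy contributions −pᵢ log₂ pᵢ: 0.5000, 0.4105, 0.3503, 0.5000, 0.4941; sum H = 2.2550 bits.
RT = a + bH = 335 + 125·2.2550 = 616.87 ms.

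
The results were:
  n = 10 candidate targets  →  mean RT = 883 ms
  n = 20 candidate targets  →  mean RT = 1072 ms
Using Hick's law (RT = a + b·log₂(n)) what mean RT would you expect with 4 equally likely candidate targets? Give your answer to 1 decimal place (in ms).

With log₂ n on the abscissa the relation is linear; from the two conditions:
  b = (1072 − 883) / (log₂ 20 − log₂ 10) = 189 / (4.3219 − 3.3219) = 189.000 ms/bit
  a = 883 − 189.000 × 3.3219 = 255.156 ms
Then RT(4) = 255.156 + 189.000 × log₂ 4 = 255.156 + 189.000 × 2 ≈ 633.156 ms.

633.2 ms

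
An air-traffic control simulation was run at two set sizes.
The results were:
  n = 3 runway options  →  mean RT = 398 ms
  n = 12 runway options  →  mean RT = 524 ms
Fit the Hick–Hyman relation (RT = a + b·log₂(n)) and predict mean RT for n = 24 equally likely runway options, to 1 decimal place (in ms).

Solve the two-equation system in a and b:
  b = (524 − 398) / (log₂ 12 − log₂ 3) = 126 / (3.5850 − 1.5850) = 63.000 ms/bit
  a = 398 − 63.000 × 1.5850 = 298.147 ms
Then RT(24) = 298.147 + 63.000 × log₂ 24 = 298.147 + 63.000 × 4.5850 ≈ 587.000 ms.

587.0 ms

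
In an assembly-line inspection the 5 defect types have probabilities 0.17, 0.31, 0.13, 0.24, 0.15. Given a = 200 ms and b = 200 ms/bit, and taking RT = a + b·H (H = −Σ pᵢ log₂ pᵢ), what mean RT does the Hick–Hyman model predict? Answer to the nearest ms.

Entropy contributions −pᵢ log₂ pᵢ: 0.4346, 0.5238, 0.3826, 0.4941, 0.4105; sum H = 2.2457 bits.
RT = a + bH = 200 + 200·2.2457 = 649.14 ms.

649 ms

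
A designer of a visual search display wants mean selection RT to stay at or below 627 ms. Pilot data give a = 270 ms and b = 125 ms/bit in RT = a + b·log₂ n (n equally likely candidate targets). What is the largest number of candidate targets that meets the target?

7

Information budget: (627 − 270)/125 = 2.8560 bits, so n ≤ 2^2.8560 = 7.240 → at most 7.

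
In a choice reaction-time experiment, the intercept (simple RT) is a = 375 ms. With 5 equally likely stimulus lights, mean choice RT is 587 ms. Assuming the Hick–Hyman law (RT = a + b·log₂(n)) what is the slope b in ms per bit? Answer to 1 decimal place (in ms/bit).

log₂(5) = 2.3219 bits.
b = (RT − a)/log₂ n = (587 − 375) / 2.3219 = 91.303 ms/bit.

91.3 ms/bit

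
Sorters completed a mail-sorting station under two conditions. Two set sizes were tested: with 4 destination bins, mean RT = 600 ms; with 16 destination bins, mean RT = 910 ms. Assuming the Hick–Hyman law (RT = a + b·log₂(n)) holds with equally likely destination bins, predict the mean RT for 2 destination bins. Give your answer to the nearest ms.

445 ms

With log₂ n on the abscissa the relation is linear; from the two conditions:
  b = (910 − 600) / (log₂ 16 − log₂ 4) = 310 / (4 − 2) = 155 ms/bit
  a = 600 − 155 × 2 = 290 ms
Then RT(2) = 290 + 155 × log₂ 2 = 290 + 155 × 1 ≈ 445.000 ms.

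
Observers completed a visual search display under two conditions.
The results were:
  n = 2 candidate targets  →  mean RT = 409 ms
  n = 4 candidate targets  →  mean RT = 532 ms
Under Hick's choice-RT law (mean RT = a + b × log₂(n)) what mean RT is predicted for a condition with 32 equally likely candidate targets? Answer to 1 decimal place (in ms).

Fit slope and intercept:
  b = (532 − 409) / (log₂ 4 − log₂ 2) = 123 / (2 − 1) = 123.000 ms/bit
  a = 409 − 123.000 × 1 = 286.000 ms
Then RT(32) = 286.000 + 123.000 × log₂ 32 = 286.000 + 123.000 × 5 ≈ 901.000 ms.

901.0 ms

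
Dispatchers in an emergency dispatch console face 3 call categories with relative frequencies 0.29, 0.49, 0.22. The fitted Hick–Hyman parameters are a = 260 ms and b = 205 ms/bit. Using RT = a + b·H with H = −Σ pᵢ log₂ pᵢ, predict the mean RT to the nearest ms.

H = 0.29·log₂(1/0.29) + 0.49·log₂(1/0.49) + 0.22·log₂(1/0.22) = 1.5028 bits.
RT = 260 + 205 × 1.5028 = 568.07 ms.

568 ms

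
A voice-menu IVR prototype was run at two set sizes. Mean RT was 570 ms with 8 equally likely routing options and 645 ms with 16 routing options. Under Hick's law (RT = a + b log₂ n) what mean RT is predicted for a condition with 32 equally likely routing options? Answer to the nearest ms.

720 ms

Solve the two-equation system in a and b:
  b = (645 − 570) / (log₂ 16 − log₂ 8) = 75 / (4 − 3) = 75 ms/bit
  a = 570 − 75 × 3 = 345 ms
Then RT(32) = 345 + 75 × log₂ 32 = 345 + 75 × 5 ≈ 720.000 ms.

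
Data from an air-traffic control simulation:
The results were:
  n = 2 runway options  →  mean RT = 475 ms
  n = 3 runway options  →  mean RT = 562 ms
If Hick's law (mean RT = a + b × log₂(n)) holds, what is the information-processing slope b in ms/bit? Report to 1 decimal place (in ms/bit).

148.7 ms/bit

Slope: b = (562 − 475) / (log₂ 3 − log₂ 2) = 87/0.5850 = 148.727 ms/bit.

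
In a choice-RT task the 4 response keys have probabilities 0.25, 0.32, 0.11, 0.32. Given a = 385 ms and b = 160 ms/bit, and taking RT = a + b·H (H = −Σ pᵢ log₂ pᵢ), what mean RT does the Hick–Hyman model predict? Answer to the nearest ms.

Entropy contributions −pᵢ log₂ pᵢ: 0.5000, 0.5260, 0.3503, 0.5260; sum H = 1.9024 bits.
RT = a + bH = 385 + 160·1.9024 = 689.38 ms.

689 ms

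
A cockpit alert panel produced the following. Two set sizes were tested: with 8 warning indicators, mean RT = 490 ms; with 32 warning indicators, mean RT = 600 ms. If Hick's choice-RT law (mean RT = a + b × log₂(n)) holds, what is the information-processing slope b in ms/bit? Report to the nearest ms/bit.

55 ms/bit

The slope on a log₂ axis is (600 − 490) / (5 − 3) = 55 ms/bit.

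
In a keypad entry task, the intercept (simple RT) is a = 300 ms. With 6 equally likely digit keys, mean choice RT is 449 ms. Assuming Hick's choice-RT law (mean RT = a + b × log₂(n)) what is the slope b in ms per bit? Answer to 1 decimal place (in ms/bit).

b = (449 − 300) / log₂(6) = 149 / 2.5850 = 57.641 ms/bit.

57.6 ms/bit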